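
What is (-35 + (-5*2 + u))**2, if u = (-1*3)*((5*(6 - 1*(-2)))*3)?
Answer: 164025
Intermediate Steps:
u = -360 (u = -3*5*(6 + 2)*3 = -3*5*8*3 = -120*3 = -3*120 = -360)
(-35 + (-5*2 + u))**2 = (-35 + (-5*2 - 360))**2 = (-35 + (-10 - 360))**2 = (-35 - 370)**2 = (-405)**2 = 164025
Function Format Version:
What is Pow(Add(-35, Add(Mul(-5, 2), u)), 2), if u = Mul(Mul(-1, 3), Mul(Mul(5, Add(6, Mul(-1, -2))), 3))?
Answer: 164025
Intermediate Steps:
u = -360 (u = Mul(-3, Mul(Mul(5, Add(6, 2)), 3)) = Mul(-3, Mul(Mul(5, 8), 3)) = Mul(-3, Mul(40, 3)) = Mul(-3, 120) = -360)
Pow(Add(-35, Add(Mul(-5, 2), u)), 2) = Pow(Add(-35, Add(Mul(-5, 2), -360)), 2) = Pow(Add(-35, Add(-10, -360)), 2) = Pow(Add(-35, -370), 2) = Pow(-405, 2) = 164025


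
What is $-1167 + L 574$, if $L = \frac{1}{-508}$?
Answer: $- \frac{296705}{254} \approx -1168.1$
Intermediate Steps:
$L = - \frac{1}{508} \approx -0.0019685$
$-1167 + L 574 = -1167 - \frac{287}{254} = - \frac{296705}{254}$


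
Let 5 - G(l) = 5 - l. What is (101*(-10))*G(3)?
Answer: -3030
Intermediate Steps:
G(l) = l (G(l) = 5 - (5 - l) = 5 + (-5 + l) = l)
(101*(-10))*G(3) = (101*(-10))*3 = -1010*3 = -3030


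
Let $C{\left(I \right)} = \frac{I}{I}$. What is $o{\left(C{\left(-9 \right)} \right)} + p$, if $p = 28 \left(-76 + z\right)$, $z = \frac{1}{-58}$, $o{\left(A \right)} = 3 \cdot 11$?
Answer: $- \frac{60769}{29} \approx -2095.5$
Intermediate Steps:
$C{\left(I \right)} = 1$
$o{\left(A \right)} = 33$
$z = - \frac{1}{58} \approx -0.017241$
$p = - \frac{61726}{29}$ ($p = 28 \left(-76 - \frac{1}{58}\right) = 28 \left(- \frac{4409}{58}\right) = - \frac{61726}{29} \approx -2128.5$)
$o{\left(C{\left(-9 \right)} \right)} + p = 33 - \frac{61726}{29} = - \frac{60769}{29}$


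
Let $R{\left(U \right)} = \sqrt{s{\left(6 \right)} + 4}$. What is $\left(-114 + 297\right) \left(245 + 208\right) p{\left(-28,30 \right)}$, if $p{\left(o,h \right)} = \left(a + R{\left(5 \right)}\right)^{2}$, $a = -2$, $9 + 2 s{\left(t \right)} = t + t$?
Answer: $\frac{1575081}{2} - 165798 \sqrt{22} \approx 9879.0$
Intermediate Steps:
$s{\left(t \right)} = - \frac{9}{2} + t$ ($s{\left(t \right)} = - \frac{9}{2} + \frac{t + t}{2} = - \frac{9}{2} + \frac{2 t}{2} = - \frac{9}{2} + t$)
$R{\left(U \right)} = \frac{\sqrt{22}}{2}$ ($R{\left(U \right)} = \sqrt{\left(- \frac{9}{2} + 6\right) + 4} = \sqrt{\frac{3}{2} + 4} = \sqrt{\frac{11}{2}} = \frac{\sqrt{22}}{2}$)
$p{\left(o,h \right)} = \left(-2 + \frac{\sqrt{22}}{2}\right)^{2}$
$\left(-114 + 297\right) \left(245 + 208\right) p{\left(-28,30 \right)} = \left(-114 + 297\right) \left(245 + 208\right) \frac{\left(4 - \sqrt{22}\right)^{2}}{4} = 183 \cdot 453 \frac{\left(4 - \sqrt{22}\right)^{2}}{4} = 82899 \frac{\left(4 - \sqrt{22}\right)^{2}}{4} = \frac{82899 \left(4 - \sqrt{22}\right)^{2}}{4}$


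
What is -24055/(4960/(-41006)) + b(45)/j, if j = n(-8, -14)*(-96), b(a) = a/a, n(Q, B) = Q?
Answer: 4734716815/23808 ≈ 1.9887e+5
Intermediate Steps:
b(a) = 1
j = 768 (j = -8*(-96) = 768)
-24055/(4960/(-41006)) + b(45)/j = -24055/(4960/(-41006)) + 1/768 = -24055/(4960*(-1/41006)) + 1*(1/768) = -24055/(-2480/20503) + 1/768 = -24055*(-20503/2480) + 1/768 = 98639933/496 + 1/768 = 4734716815/23808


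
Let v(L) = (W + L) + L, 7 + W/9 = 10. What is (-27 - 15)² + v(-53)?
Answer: 1685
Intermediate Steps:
W = 27 (W = -63 + 9*10 = -63 + 90 = 27)
v(L) = 27 + 2*L (v(L) = (27 + L) + L = 27 + 2*L)
(-27 - 15)² + v(-53) = (-27 - 15)² + (27 + 2*(-53)) = (-42)² + (27 - 106) = 1764 - 79 = 1685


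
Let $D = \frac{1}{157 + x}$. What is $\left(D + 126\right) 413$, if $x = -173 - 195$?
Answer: $\frac{10979605}{211} \approx 52036.0$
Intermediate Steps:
$x = -368$ ($x = -173 - 195 = -368$)
$D = - \frac{1}{211}$ ($D = \frac{1}{157 - 368} = \frac{1}{-211} = - \frac{1}{211} \approx -0.0047393$)
$\left(D + 126\right) 413 = \left(- \frac{1}{211} + 126\right) 413 = \frac{26585}{211} \cdot 413 = \frac{10979605}{211}$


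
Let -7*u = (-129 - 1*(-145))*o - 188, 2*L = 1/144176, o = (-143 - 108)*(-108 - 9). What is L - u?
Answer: 135434320775/2018464 ≈ 67098.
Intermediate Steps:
o = 29367 (o = -251*(-117) = 29367)
L = 1/288352 (L = (½)/144176 = (½)*(1/144176) = 1/288352 ≈ 3.4680e-6)
u = -469684/7 (u = -((-129 - 1*(-145))*29367 - 188)/7 = -((-129 + 145)*29367 - 188)/7 = -(16*29367 - 188)/7 = -(469872 - 188)/7 = -⅐*469684 = -469684/7 ≈ -67098.)
L - u = 1/288352 - 1*(-469684/7) = 1/288352 + 469684/7 = 135434320775/2018464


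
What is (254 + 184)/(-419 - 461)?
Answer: -219/440 ≈ -0.49773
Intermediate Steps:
(254 + 184)/(-419 - 461) = 438/(-880) = 438*(-1/880) = -219/440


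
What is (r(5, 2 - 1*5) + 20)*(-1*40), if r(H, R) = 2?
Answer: -880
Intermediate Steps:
(r(5, 2 - 1*5) + 20)*(-1*40) = (2 + 20)*(-1*40) = 22*(-40) = -880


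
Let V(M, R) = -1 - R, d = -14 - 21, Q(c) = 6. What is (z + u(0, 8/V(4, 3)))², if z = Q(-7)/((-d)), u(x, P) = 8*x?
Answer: 36/1225 ≈ 0.029388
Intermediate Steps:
d = -35
z = 6/35 (z = 6/((-1*(-35))) = 6/35 ≈ 0.17143)
(z + u(0, 8/V(4, 3)))² = (6/35 + 8*0)² = (6/35 + 0)² = (6/35)² = 36/1225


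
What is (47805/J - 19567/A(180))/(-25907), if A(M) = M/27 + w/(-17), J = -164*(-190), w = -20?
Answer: 776899293/8072621200 ≈ 0.096239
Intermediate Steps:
J = 31160
A(M) = 20/17 + M/27 (A(M) = M/27 - 20/(-17) = M*(1/27) - 20*(-1/17) = M/27 + 20/17 = 20/17 + M/27)
(47805/J - 19567/A(180))/(-25907) = (47805/31160 - 19567/(20/17 + (1/27)*180))/(-25907) = (47805*(1/31160) - 19567/(20/17 + 20/3))*(-1/25907) = (9561/6232 - 19567/400/51)*(-1/25907) = (9561/6232 - 19567*51/400)*(-1/25907) = (9561/6232 - 997917/400)*(-1/25907) = -776899293/311600*(-1/25907) = 776899293/8072621200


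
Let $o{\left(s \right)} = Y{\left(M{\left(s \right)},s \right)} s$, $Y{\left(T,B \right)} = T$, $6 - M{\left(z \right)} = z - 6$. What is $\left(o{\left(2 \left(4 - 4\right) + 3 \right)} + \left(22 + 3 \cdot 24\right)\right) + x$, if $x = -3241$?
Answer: $-3120$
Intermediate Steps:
$M{\left(z \right)} = 12 - z$ ($M{\left(z \right)} = 6 - \left(z - 6\right) = 6 - \left(-6 + z\right) = 12 - z$)
$o{\left(s \right)} = s \left(12 - s\right)$ ($o{\left(s \right)} = \left(12 - s\right) s = s \left(12 - s\right)$)
$\left(o{\left(2 \left(4 - 4\right) + 3 \right)} + \left(22 + 3 \cdot 24\right)\right) + x = \left(\left(2 \left(4 - 4\right) + 3\right) \left(12 - \left(2 \left(4 - 4\right) + 3\right)\right) + \left(22 + 3 \cdot 24\right)\right) - 3241 = \left(\left(2 \cdot 0 + 3\right) \left(12 - \left(2 \cdot 0 + 3\right)\right) + \left(22 + 72\right)\right) - 3241 = \left(\left(0 + 3\right) \left(12 - \left(0 + 3\right)\right) + 94\right) - 3241 = \left(3 \left(12 - 3\right) + 94\right) - 3241 = \left(3 \cdot 9 + 94\right) - 3241 = \left(27 + 94\right) - 3241 = 121 - 3241 = -3120$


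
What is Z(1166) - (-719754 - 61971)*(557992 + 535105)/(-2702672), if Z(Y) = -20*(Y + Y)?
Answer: -140079124915/386096 ≈ -3.6281e+5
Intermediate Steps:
Z(Y) = -40*Y
Z(1166) - (-719754 - 61971)*(557992 + 535105)/(-2702672) = -40*1166 - (-719754 - 61971)*(557992 + 535105)/(-2702672) = -46640 - (-781725*1093097)*(-1)/2702672 = -46640 - (-854501252325)*(-1)/2702672 = -46640 - 1*122071607475/386096 = -46640 - 122071607475/386096 = -140079124915/386096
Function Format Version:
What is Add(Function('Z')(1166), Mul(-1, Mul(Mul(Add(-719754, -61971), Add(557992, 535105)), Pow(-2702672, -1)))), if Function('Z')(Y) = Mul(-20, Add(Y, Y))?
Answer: Rational(-140079124915, 386096) ≈ -3.6281e+5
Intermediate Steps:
Function('Z')(Y) = Mul(-40, Y) (Function('Z')(Y) = Mul(-20, Mul(2, Y)) = Mul(-40, Y))
Add(Function('Z')(1166), Mul(-1, Mul(Mul(Add(-719754, -61971), Add(557992, 535105)), Pow(-2702672, -1)))) = Add(Mul(-40, 1166), Mul(-1, Mul(Mul(Add(-719754, -61971), Add(557992, 535105)), Pow(-2702672, -1)))) = Add(-46640, Mul(-1, Mul(Mul(-781725, 1093097), Rational(-1, 2702672)))) = Add(-46640, Mul(-1, Mul(-854501252325, Rational(-1, 2702672)))) = Add(-46640, Mul(-1, Rational(122071607475, 386096))) = Add(-46640, Rational(-122071607475, 386096)) = Rational(-140079124915, 386096)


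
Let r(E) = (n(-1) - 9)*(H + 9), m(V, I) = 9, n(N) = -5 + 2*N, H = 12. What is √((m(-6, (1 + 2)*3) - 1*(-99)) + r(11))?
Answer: 2*I*√57 ≈ 15.1*I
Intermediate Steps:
r(E) = -336 (r(E) = ((-5 + 2*(-1)) - 9)*(12 + 9) = ((-5 - 2) - 9)*21 = (-7 - 9)*21 = -16*21 = -336)
√((m(-6, (1 + 2)*3) - 1*(-99)) + r(11)) = √((9 - 1*(-99)) - 336) = √((9 + 99) - 336) = √(108 - 336) = √(-228) = 2*I*√57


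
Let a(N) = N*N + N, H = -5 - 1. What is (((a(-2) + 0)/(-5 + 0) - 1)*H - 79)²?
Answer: 124609/25 ≈ 4984.4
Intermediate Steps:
H = -6
a(N) = N + N² (a(N) = N² + N = N + N²)
(((a(-2) + 0)/(-5 + 0) - 1)*H - 79)² = (((-2*(1 - 2) + 0)/(-5 + 0) - 1)*(-6) - 79)² = (((-2*(-1) + 0)/(-5) - 1)*(-6) - 79)² = (((2 + 0)*(-⅕) - 1)*(-6) - 79)² = ((2*(-⅕) - 1)*(-6) - 79)² = ((-⅖ - 1)*(-6) - 79)² = (-7/5*(-6) - 79)² = (42/5 - 79)² = (-353/5)² = 124609/25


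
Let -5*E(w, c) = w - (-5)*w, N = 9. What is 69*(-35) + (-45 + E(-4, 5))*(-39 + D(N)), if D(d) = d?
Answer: -1209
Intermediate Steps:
E(w, c) = -6*w/5 (E(w, c) = -(w - (-5)*w)/5 = -(w + 5*w)/5 = -6*w/5)
69*(-35) + (-45 + E(-4, 5))*(-39 + D(N)) = 69*(-35) + (-45 - 6/5*(-4))*(-39 + 9) = -2415 + (-45 + 24/5)*(-30) = -2415 - 201/5*(-30) = -2415 + 1206 = -1209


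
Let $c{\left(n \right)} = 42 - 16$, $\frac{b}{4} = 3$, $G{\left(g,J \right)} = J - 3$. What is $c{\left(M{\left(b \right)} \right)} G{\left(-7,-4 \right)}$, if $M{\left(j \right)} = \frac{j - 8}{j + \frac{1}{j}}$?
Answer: $-182$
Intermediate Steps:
$G{\left(g,J \right)} = -3 + J$
$b = 12$ ($b = 4 \cdot 3 = 12$)
$M{\left(j \right)} = \frac{-8 + j}{j + \frac{1}{j}}$
$c{\left(n \right)} = 26$ ($c{\left(n \right)} = 42 - 16 = 26$)
$c{\left(M{\left(b \right)} \right)} G{\left(-7,-4 \right)} = 26 \left(-3 - 4\right) = 26 \left(-7\right) = -182$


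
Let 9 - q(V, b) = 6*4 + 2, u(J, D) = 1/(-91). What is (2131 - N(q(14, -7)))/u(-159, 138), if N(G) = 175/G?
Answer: -3312582/17 ≈ -1.9486e+5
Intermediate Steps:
u(J, D) = -1/91
q(V, b) = -17 (q(V, b) = 9 - (6*4 + 2) = 9 - (24 + 2) = 9 - 1*26 = 9 - 26 = -17)
(2131 - N(q(14, -7)))/u(-159, 138) = (2131 - 175/(-17))/(-1/91) = (2131 - 175*(-1)/17)*(-91) = (2131 - 1*(-175/17))*(-91) = (2131 + 175/17)*(-91) = (36402/17)*(-91) = -3312582/17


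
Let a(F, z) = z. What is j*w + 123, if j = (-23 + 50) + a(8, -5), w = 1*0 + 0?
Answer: 123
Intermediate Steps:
w = 0 (w = 0 + 0 = 0)
j = 22 (j = (-23 + 50) - 5 = 27 - 5 = 22)
j*w + 123 = 22*0 + 123 = 0 + 123 = 123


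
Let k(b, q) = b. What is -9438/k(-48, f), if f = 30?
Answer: 1573/8 ≈ 196.63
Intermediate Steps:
-9438/k(-48, f) = -9438/(-48) = -9438*(-1/48) = 1573/8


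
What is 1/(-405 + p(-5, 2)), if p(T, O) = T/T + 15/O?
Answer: -2/793 ≈ -0.0025221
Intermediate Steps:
p(T, O) = 1 + 15/O
1/(-405 + p(-5, 2)) = 1/(-405 + (15 + 2)/2) = 1/(-405 + (½)*17) = 1/(-405 + 17/2) = 1/(-793/2) = -2/793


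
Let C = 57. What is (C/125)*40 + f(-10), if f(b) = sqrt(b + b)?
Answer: 456/25 + 2*I*sqrt(5) ≈ 18.24 + 4.4721*I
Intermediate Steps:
f(b) = sqrt(2)*sqrt(b) (f(b) = sqrt(2*b) = sqrt(2)*sqrt(b))
(C/125)*40 + f(-10) = (57/125)*40 + sqrt(2)*sqrt(-10) = (57*(1/125))*40 + sqrt(2)*(I*sqrt(10)) = (57/125)*40 + 2*I*sqrt(5) = 456/25 + 2*I*sqrt(5)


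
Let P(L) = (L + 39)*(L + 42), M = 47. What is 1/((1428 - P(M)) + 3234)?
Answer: -1/2992 ≈ -0.00033422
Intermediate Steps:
P(L) = (39 + L)*(42 + L)
1/((1428 - P(M)) + 3234) = 1/((1428 - (1638 + 47² + 81*47)) + 3234) = 1/((1428 - (1638 + 2209 + 3807)) + 3234) = 1/((1428 - 1*7654) + 3234) = 1/((1428 - 7654) + 3234) = 1/(-6226 + 3234) = 1/(-2992) = -1/2992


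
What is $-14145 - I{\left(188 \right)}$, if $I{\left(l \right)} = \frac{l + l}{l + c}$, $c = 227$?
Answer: $- \frac{5870551}{415} \approx -14146.0$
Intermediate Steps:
$I{\left(l \right)} = \frac{2 l}{227 + l}$ ($I{\left(l \right)} = \frac{l + l}{l + 227} = \frac{2 l}{227 + l}$)
$-14145 - I{\left(188 \right)} = -14145 - 2 \cdot 188 \frac{1}{227 + 188} = -14145 - 2 \cdot 188 \cdot \frac{1}{415} = -14145 - \frac{376}{415} = - \frac{5870551}{415}$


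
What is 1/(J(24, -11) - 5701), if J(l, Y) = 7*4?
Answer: -1/5673 ≈ -0.00017627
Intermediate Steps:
J(l, Y) = 28
1/(J(24, -11) - 5701) = 1/(28 - 5701) = 1/(-5673) = -1/5673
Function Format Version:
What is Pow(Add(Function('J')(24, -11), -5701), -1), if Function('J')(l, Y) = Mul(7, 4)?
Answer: Rational(-1, 5673) ≈ -0.00017627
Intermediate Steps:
Function('J')(l, Y) = 28
Pow(Add(Function('J')(24, -11), -5701), -1) = Pow(Add(28, -5701), -1) = Pow(-5673, -1) = Rational(-1, 5673)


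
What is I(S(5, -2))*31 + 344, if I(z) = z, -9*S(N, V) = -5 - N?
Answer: 3406/9 ≈ 378.44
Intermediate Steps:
S(N, V) = 5/9 + N/9 (S(N, V) = -(-5 - N)/9 = 5/9 + N/9)
I(S(5, -2))*31 + 344 = (5/9 + (⅑)*5)*31 + 344 = (5/9 + 5/9)*31 + 344 = (10/9)*31 + 344 = 310/9 + 344 = 3406/9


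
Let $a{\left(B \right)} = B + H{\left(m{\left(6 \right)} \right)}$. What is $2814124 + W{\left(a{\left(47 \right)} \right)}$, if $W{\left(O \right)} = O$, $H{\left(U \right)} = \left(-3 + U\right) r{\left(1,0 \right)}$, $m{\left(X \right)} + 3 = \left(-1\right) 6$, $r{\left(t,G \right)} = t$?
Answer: $2814159$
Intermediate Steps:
$m{\left(X \right)} = -9$ ($m{\left(X \right)} = -3 - 6 = -9$)
$H{\left(U \right)} = -3 + U$ ($H{\left(U \right)} = \left(-3 + U\right) 1 = -3 + U$)
$a{\left(B \right)} = -12 + B$ ($a{\left(B \right)} = B - 12 = -12 + B$)
$2814124 + W{\left(a{\left(47 \right)} \right)} = 2814124 + \left(-12 + 47\right) = 2814124 + 35 = 2814159$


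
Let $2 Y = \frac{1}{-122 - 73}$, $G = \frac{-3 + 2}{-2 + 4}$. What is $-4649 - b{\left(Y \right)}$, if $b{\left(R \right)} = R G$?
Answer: $- \frac{3626221}{780} \approx -4649.0$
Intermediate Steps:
$G = - \frac{1}{2} \approx -0.5$
$Y = - \frac{1}{390}$ ($Y = \frac{1}{2 \left(-122 - 73\right)} = \frac{1}{2 \left(-195\right)} = \frac{1}{2} \left(- \frac{1}{195}\right) = - \frac{1}{390} \approx -0.0025641$)
$b{\left(R \right)} = - \frac{R}{2}$ ($b{\left(R \right)} = R \left(- \frac{1}{2}\right) = - \frac{R}{2}$)
$-4649 - b{\left(Y \right)} = -4649 - \left(- \frac{1}{2}\right) \left(- \frac{1}{390}\right) = -4649 - \frac{1}{780} = - \frac{3626221}{780}$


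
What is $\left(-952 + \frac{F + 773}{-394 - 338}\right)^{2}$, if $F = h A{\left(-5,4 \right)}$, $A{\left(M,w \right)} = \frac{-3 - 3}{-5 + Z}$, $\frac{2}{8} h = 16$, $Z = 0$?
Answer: $\frac{12170113667761}{13395600} \approx 9.0852 \cdot 10^{5}$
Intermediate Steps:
$h = 64$ ($h = 4 \cdot 16 = 64$)
$A{\left(M,w \right)} = \frac{6}{5}$ ($A{\left(M,w \right)} = \frac{-3 - 3}{-5 + 0} = - \frac{6}{-5} = \left(-6\right) \left(- \frac{1}{5}\right) = \frac{6}{5}$)
$F = \frac{384}{5}$ ($F = 64 \cdot \frac{6}{5} = \frac{384}{5} \approx 76.8$)
$\left(-952 + \frac{F + 773}{-394 - 338}\right)^{2} = \left(-952 + \frac{\frac{384}{5} + 773}{-394 - 338}\right)^{2} = \left(-952 + \frac{4249}{5 \left(-732\right)}\right)^{2} = \left(-952 + \frac{4249}{5} \left(- \frac{1}{732}\right)\right)^{2} = \left(-952 - \frac{4249}{3660}\right)^{2} = \left(- \frac{3488569}{3660}\right)^{2} = \frac{12170113667761}{13395600}$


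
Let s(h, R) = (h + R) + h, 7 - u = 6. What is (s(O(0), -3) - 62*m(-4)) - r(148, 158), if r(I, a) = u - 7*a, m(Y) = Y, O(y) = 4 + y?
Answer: 1358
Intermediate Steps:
u = 1 (u = 7 - 1*6 = 7 - 6 = 1)
s(h, R) = R + 2*h (s(h, R) = (R + h) + h = R + 2*h)
r(I, a) = 1 - 7*a
(s(O(0), -3) - 62*m(-4)) - r(148, 158) = ((-3 + 2*(4 + 0)) - 62*(-4)) - (1 - 7*158) = ((-3 + 2*4) + 248) - (1 - 1106) = ((-3 + 8) + 248) - 1*(-1105) = (5 + 248) + 1105 = 253 + 1105 = 1358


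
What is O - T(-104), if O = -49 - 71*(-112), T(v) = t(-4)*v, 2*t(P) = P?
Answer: 7695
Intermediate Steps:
t(P) = P/2
T(v) = -2*v (T(v) = ((½)*(-4))*v = -2*v)
O = 7903 (O = -49 + 7952 = 7903)
O - T(-104) = 7903 - (-2)*(-104) = 7903 - 1*208 = 7903 - 208 = 7695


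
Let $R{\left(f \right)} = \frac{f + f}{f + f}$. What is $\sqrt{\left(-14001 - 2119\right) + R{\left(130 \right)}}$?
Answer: $9 i \sqrt{199} \approx 126.96 i$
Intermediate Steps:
$R{\left(f \right)} = 1$ ($R{\left(f \right)} = \frac{2 f}{2 f} = 2 f \frac{1}{2 f} = 1$)
$\sqrt{\left(-14001 - 2119\right) + R{\left(130 \right)}} = \sqrt{\left(-14001 - 2119\right) + 1} = \sqrt{-16120 + 1} = \sqrt{-16119} = 9 i \sqrt{199}$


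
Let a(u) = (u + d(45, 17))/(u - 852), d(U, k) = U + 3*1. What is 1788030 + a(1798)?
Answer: 845739113/473 ≈ 1.7880e+6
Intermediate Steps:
d(U, k) = 3 + U (d(U, k) = U + 3 = 3 + U)
a(u) = (48 + u)/(-852 + u) (a(u) = (u + (3 + 45))/(u - 852) = (u + 48)/(-852 + u) = (48 + u)/(-852 + u))
1788030 + a(1798) = 1788030 + (48 + 1798)/(-852 + 1798) = 1788030 + 1846/946 = 1788030 + (1/946)*1846 = 1788030 + 923/473 = 845739113/473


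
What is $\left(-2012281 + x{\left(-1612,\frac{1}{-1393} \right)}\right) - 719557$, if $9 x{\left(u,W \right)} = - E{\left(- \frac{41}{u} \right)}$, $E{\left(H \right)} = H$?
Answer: $- \frac{39633505745}{14508} \approx -2.7318 \cdot 10^{6}$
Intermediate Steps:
$x{\left(u,W \right)} = \frac{41}{9 u}$ ($x{\left(u,W \right)} = \frac{\left(-1\right) \left(- \frac{41}{u}\right)}{9} = \frac{41 \frac{1}{u}}{9} = \frac{41}{9 u}$)
$\left(-2012281 + x{\left(-1612,\frac{1}{-1393} \right)}\right) - 719557 = \left(-2012281 + \frac{41}{9 \left(-1612\right)}\right) - 719557 = \left(-2012281 + \frac{41}{9} \left(- \frac{1}{1612}\right)\right) - 719557 = \left(-2012281 - \frac{41}{14508}\right) - 719557 = - \frac{29194172789}{14508} - 719557 = - \frac{39633505745}{14508}$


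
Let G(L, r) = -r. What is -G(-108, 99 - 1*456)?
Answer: -357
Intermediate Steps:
-G(-108, 99 - 1*456) = -(-1)*(99 - 1*456) = -(-1)*(99 - 456) = -(-1)*(-357) = -1*357 = -357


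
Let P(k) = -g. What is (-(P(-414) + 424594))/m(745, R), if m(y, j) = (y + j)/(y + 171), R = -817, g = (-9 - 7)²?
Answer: 16195567/3 ≈ 5.3985e+6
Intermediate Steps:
g = 256 (g = (-16)² = 256)
P(k) = -256 (P(k) = -1*256 = -256)
m(y, j) = (j + y)/(171 + y)
(-(P(-414) + 424594))/m(745, R) = (-(-256 + 424594))/(((-817 + 745)/(171 + 745))) = (-1*424338)/((-72/916)) = -424338/((1/916)*(-72)) = -424338/(-18/229) = -424338*(-229/18) = 16195567/3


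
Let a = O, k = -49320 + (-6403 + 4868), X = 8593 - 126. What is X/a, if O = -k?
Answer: 8467/50855 ≈ 0.16649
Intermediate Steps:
X = 8467
k = -50855 (k = -49320 - 1535 = -50855)
O = 50855 (O = -1*(-50855) = 50855)
a = 50855
X/a = 8467/50855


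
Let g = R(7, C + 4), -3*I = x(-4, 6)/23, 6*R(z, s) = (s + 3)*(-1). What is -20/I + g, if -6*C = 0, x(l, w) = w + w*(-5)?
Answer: -176/3 ≈ -58.667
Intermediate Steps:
x(l, w) = -4*w (x(l, w) = w - 5*w = -4*w)
C = 0 (C = -⅙*0 = 0)
R(z, s) = -½ - s/6 (R(z, s) = ((s + 3)*(-1))/6 = ((3 + s)*(-1))/6 = (-3 - s)/6 = -½ - s/6)
I = 8/23 (I = -(-4*6)/(3*23) = -(-8)/23 = -⅓*(-24/23) = 8/23 ≈ 0.34783)
g = -7/6 (g = -½ - (0 + 4)/6 = -½ - ⅙*4 = -½ - ⅔ = -7/6 ≈ -1.1667)
-20/I + g = -20/(8/23) - 7/6 = (23/8)*(-20) - 7/6 = -115/2 - 7/6 = -176/3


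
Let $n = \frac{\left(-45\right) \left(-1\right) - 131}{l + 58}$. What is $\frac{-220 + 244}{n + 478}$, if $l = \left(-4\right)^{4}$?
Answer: $\frac{1256}{25001} \approx 0.050238$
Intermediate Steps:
$l = 256$
$n = - \frac{43}{157}$ ($n = \frac{\left(-45\right) \left(-1\right) - 131}{256 + 58} = \frac{45 - 131}{314} = \left(-86\right) \frac{1}{314} = - \frac{43}{157} \approx -0.27389$)
$\frac{-220 + 244}{n + 478} = \frac{-220 + 244}{- \frac{43}{157} + 478} = \frac{24}{\frac{75003}{157}} = 24 \cdot \frac{157}{75003} = \frac{1256}{25001}$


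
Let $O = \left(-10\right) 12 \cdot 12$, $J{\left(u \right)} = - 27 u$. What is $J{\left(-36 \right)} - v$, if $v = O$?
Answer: $2412$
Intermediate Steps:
$O = -1440$ ($O = \left(-120\right) 12 = -1440$)
$v = -1440$
$J{\left(-36 \right)} - v = \left(-27\right) \left(-36\right) - -1440 = 972 + 1440 = 2412$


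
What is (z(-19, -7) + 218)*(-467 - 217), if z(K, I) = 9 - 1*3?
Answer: -153216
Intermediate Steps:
z(K, I) = 6 (z(K, I) = 9 - 3 = 6)
(z(-19, -7) + 218)*(-467 - 217) = (6 + 218)*(-467 - 217) = 224*(-684) = -153216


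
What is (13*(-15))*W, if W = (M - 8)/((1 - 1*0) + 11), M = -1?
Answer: 585/4 ≈ 146.25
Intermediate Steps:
W = -¾ (W = (-1 - 8)/((1 - 1*0) + 11) = -9/((1 + 0) + 11) = -9/(1 + 11) = -9/12 = -9*1/12 = -¾ ≈ -0.75000)
(13*(-15))*W = (13*(-15))*(-¾) = -195*(-¾) = 585/4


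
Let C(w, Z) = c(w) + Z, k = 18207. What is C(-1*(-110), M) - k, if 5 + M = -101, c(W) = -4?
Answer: -18317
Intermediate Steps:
M = -106 (M = -5 - 101 = -106)
C(w, Z) = -4 + Z
C(-1*(-110), M) - k = (-4 - 106) - 1*18207 = -110 - 18207 = -18317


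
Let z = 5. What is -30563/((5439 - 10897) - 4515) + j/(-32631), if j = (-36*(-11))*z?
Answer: 325851571/108476321 ≈ 3.0039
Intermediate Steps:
j = 1980 (j = -36*(-11)*5 = 396*5 = 1980)
-30563/((5439 - 10897) - 4515) + j/(-32631) = -30563/((5439 - 10897) - 4515) + 1980/(-32631) = -30563/(-5458 - 4515) + 1980*(-1/32631) = -30563/(-9973) - 660/10877 = -30563*(-1/9973) - 660/10877 = 30563/9973 - 660/10877 = 325851571/108476321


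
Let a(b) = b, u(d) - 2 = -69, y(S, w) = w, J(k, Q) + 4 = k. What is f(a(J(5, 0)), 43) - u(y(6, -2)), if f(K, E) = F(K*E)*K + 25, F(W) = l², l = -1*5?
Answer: 117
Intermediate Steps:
J(k, Q) = -4 + k
u(d) = -67 (u(d) = 2 - 69 = -67)
l = -5
F(W) = 25 (F(W) = (-5)² = 25)
f(K, E) = 25 + 25*K (f(K, E) = 25*K + 25 = 25 + 25*K)
f(a(J(5, 0)), 43) - u(y(6, -2)) = (25 + 25*(-4 + 5)) - 1*(-67) = (25 + 25*1) + 67 = (25 + 25) + 67 = 50 + 67 = 117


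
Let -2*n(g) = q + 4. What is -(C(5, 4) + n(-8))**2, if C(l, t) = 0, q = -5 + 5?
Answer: -4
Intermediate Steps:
q = 0
n(g) = -2 (n(g) = -(0 + 4)/2 = -1/2*4 = -2)
-(C(5, 4) + n(-8))**2 = -(0 - 2)**2 = -1*(-2)**2 = -1*4 = -4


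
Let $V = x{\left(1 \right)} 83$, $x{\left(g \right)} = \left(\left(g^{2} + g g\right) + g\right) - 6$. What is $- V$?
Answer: $249$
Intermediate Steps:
$x{\left(g \right)} = -6 + g + 2 g^{2}$ ($x{\left(g \right)} = \left(\left(g^{2} + g^{2}\right) + g\right) - 6 = \left(2 g^{2} + g\right) - 6 = \left(g + 2 g^{2}\right) - 6 = -6 + g + 2 g^{2}$)
$V = -249$ ($V = \left(-6 + 1 + 2 \cdot 1^{2}\right) 83 = \left(-6 + 1 + 2 \cdot 1\right) 83 = \left(-6 + 1 + 2\right) 83 = \left(-3\right) 83 = -249$)
$- V = \left(-1\right) \left(-249\right) = 249$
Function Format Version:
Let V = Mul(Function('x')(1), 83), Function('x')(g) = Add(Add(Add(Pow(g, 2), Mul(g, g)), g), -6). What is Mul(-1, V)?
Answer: 249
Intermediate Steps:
Function('x')(g) = Add(-6, g, Mul(2, Pow(g, 2))) (Function('x')(g) = Add(Add(Add(Pow(g, 2), Pow(g, 2)), g), -6) = Add(Add(Mul(2, Pow(g, 2)), g), -6) = Add(Add(g, Mul(2, Pow(g, 2))), -6) = Add(-6, g, Mul(2, Pow(g, 2))))
V = -249 (V = Mul(Add(-6, 1, Mul(2, Pow(1, 2))), 83) = Mul(Add(-6, 1, Mul(2, 1)), 83) = Mul(Add(-6, 1, 2), 83) = Mul(-3, 83) = -249)
Mul(-1, V) = Mul(-1, -249) = 249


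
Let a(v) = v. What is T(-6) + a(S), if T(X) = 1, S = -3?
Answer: -2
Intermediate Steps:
T(-6) + a(S) = 1 - 3 = -2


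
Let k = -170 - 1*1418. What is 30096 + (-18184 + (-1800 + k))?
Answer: 8524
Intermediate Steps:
k = -1588 (k = -170 - 1418 = -1588)
30096 + (-18184 + (-1800 + k)) = 30096 + (-18184 + (-1800 - 1588)) = 30096 + (-18184 - 3388) = 30096 - 21572 = 8524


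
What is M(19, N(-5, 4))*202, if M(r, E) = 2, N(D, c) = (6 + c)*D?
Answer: 404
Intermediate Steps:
N(D, c) = D*(6 + c)
M(19, N(-5, 4))*202 = 2*202 = 404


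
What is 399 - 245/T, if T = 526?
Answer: 209629/526 ≈ 398.53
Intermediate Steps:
399 - 245/T = 399 - 245/526 = 209629/526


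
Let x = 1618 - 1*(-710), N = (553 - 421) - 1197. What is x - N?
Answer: 3393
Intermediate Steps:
N = -1065 (N = 132 - 1197 = -1065)
x = 2328 (x = 1618 + 710 = 2328)
x - N = 2328 - 1*(-1065) = 2328 + 1065 = 3393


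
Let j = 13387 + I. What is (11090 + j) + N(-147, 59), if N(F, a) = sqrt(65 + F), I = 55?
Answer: 24532 + I*sqrt(82) ≈ 24532.0 + 9.0554*I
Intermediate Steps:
j = 13442 (j = 13387 + 55 = 13442)
(11090 + j) + N(-147, 59) = (11090 + 13442) + sqrt(65 - 147) = 24532 + sqrt(-82) = 24532 + I*sqrt(82)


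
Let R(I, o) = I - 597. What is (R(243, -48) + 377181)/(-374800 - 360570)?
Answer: -376827/735370 ≈ -0.51243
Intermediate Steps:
R(I, o) = -597 + I
(R(243, -48) + 377181)/(-374800 - 360570) = ((-597 + 243) + 377181)/(-374800 - 360570) = (-354 + 377181)/(-735370) = 376827*(-1/735370) = -376827/735370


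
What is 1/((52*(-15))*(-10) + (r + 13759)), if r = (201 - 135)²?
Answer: 1/25915 ≈ 3.8588e-5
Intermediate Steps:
r = 4356 (r = 66² = 4356)
1/((52*(-15))*(-10) + (r + 13759)) = 1/((52*(-15))*(-10) + (4356 + 13759)) = 1/(-780*(-10) + 18115) = 1/(7800 + 18115) = 1/25915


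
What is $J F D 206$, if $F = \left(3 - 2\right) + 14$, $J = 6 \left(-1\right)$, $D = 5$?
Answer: $-92700$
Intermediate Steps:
$J = -6$
$F = 15$ ($F = 1 + 14 = 15$)
$J F D 206 = \left(-6\right) 15 \cdot 5 \cdot 206 = \left(-90\right) 5 \cdot 206 = \left(-450\right) 206 = -92700$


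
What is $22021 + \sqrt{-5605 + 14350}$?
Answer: $22021 + \sqrt{8745} \approx 22115.0$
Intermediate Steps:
$22021 + \sqrt{-5605 + 14350} = 22021 + \sqrt{8745}$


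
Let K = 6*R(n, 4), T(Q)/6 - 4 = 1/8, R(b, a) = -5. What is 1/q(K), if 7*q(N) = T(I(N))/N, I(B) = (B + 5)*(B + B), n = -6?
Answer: -280/33 ≈ -8.4848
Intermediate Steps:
I(B) = 2*B*(5 + B) (I(B) = (5 + B)*(2*B) = 2*B*(5 + B))
T(Q) = 99/4 (T(Q) = 24 + 6/8 = 24 + 6*(1/8) = 24 + 3/4 = 99/4)
K = -30 (K = 6*(-5) = -30)
q(N) = 99/(28*N) (q(N) = (99/(4*N))/7 = 99/(28*N))
1/q(K) = 1/((99/28)/(-30)) = 1/((99/28)*(-1/30)) = 1/(-33/280) = -280/33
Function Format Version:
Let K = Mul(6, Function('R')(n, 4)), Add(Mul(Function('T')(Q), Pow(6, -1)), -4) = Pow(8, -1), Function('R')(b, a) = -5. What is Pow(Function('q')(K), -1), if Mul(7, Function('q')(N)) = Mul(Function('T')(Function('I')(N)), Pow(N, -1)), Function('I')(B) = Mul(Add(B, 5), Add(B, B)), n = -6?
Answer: Rational(-280, 33) ≈ -8.4848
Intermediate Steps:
Function('I')(B) = Mul(2, B, Add(5, B)) (Function('I')(B) = Mul(Add(5, B), Mul(2, B)) = Mul(2, B, Add(5, B)))
Function('T')(Q) = Rational(99, 4) (Function('T')(Q) = Add(24, Mul(6, Pow(8, -1))) = Add(24, Mul(6, Rational(1, 8))) = Add(24, Rational(3, 4)) = Rational(99, 4))
K = -30 (K = Mul(6, -5) = -30)
Function('q')(N) = Mul(Rational(99, 28), Pow(N, -1)) (Function('q')(N) = Mul(Rational(1, 7), Mul(Rational(99, 4), Pow(N, -1))) = Mul(Rational(99, 28), Pow(N, -1)))
Pow(Function('q')(K), -1) = Pow(Mul(Rational(99, 28), Pow(-30, -1)), -1) = Pow(Mul(Rational(99, 28), Rational(-1, 30)), -1) = Pow(Rational(-33, 280), -1) = Rational(-280, 33)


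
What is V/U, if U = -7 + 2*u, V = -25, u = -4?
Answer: 5/3 ≈ 1.6667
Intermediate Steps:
U = -15 (U = -7 + 2*(-4) = -7 - 8 = -15)
V/U = -25/(-15) = -25*(-1/15) = 5/3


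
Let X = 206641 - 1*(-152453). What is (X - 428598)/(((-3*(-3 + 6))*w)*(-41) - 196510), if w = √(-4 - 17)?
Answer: 13658231040/38619039481 + 25646976*I*√21/38619039481 ≈ 0.35367 + 0.0030433*I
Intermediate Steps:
X = 359094 (X = 206641 + 152453 = 359094)
w = I*√21 (w = √(-21) = I*√21 ≈ 4.5826*I)
(X - 428598)/(((-3*(-3 + 6))*w)*(-41) - 196510) = (359094 - 428598)/(((-3*(-3 + 6))*(I*√21))*(-41) - 196510) = -69504/(((-3*3)*(I*√21))*(-41) - 196510) = -69504/(-9*I*√21*(-41) - 196510) = -69504/(369*I*√21 - 196510) = -69504/(-196510 + 369*I*√21)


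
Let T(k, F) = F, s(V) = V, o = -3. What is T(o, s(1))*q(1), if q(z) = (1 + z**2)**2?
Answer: 4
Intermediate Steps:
T(o, s(1))*q(1) = 1*(1 + 1**2)**2 = 1*(1 + 1)**2 = 1*2**2 = 1*4 = 4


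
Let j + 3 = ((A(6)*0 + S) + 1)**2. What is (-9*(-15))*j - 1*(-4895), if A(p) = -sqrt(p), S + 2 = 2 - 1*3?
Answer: 5030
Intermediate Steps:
S = -3 (S = -2 + (2 - 1*3) = -2 + (2 - 3) = -2 - 1 = -3)
j = 1 (j = -3 + ((-sqrt(6)*0 - 3) + 1)**2 = -3 + ((0 - 3) + 1)**2 = -3 + (-3 + 1)**2 = -3 + (-2)**2 = -3 + 4 = 1)
(-9*(-15))*j - 1*(-4895) = -9*(-15)*1 - 1*(-4895) = 135*1 + 4895 = 135 + 4895 = 5030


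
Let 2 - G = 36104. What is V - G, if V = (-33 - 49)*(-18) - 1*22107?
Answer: 15471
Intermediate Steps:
V = -20631 (V = -82*(-18) - 22107 = 1476 - 22107 = -20631)
G = -36102 (G = 2 - 1*36104 = 2 - 36104 = -36102)
V - G = -20631 - 1*(-36102) = -20631 + 36102 = 15471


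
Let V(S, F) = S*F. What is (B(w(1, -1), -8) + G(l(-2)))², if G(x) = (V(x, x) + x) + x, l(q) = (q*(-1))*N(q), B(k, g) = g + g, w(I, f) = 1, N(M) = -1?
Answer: 256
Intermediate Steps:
V(S, F) = F*S
B(k, g) = 2*g
l(q) = q (l(q) = (q*(-1))*(-1) = -q*(-1) = q)
G(x) = x² + 2*x (G(x) = (x*x + x) + x = (x² + x) + x = (x + x²) + x = x² + 2*x)
(B(w(1, -1), -8) + G(l(-2)))² = (2*(-8) - 2*(2 - 2))² = (-16 - 2*0)² = (-16 + 0)² = (-16)² = 256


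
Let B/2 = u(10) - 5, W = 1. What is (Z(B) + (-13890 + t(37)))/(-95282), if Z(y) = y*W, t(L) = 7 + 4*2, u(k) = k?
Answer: 13865/95282 ≈ 0.14552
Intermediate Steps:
t(L) = 15 (t(L) = 7 + 8 = 15)
B = 10 (B = 2*(10 - 5) = 2*5 = 10)
Z(y) = y (Z(y) = y*1 = y)
(Z(B) + (-13890 + t(37)))/(-95282) = (10 + (-13890 + 15))/(-95282) = (10 - 13875)*(-1/95282) = -13865*(-1/95282) = 13865/95282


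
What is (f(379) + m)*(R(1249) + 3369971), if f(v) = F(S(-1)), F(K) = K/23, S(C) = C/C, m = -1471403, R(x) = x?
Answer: -114089730726960/23 ≈ -4.9604e+12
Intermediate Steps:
S(C) = 1
F(K) = K/23 (F(K) = K*(1/23) = K/23)
f(v) = 1/23 (f(v) = (1/23)*1 = 1/23)
(f(379) + m)*(R(1249) + 3369971) = (1/23 - 1471403)*(1249 + 3369971) = -33842268/23*3371220 = -114089730726960/23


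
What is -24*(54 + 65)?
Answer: -2856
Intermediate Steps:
-24*(54 + 65) = -24*119 = -2856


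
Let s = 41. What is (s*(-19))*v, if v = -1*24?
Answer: 18696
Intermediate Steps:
v = -24
(s*(-19))*v = (41*(-19))*(-24) = -779*(-24) = 18696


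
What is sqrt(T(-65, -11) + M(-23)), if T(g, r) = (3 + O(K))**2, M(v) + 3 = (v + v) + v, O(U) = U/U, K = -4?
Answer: 2*I*sqrt(14) ≈ 7.4833*I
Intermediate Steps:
O(U) = 1
M(v) = -3 + 3*v (M(v) = -3 + ((v + v) + v) = -3 + (2*v + v) = -3 + 3*v)
T(g, r) = 16 (T(g, r) = (3 + 1)**2 = 4**2 = 16)
sqrt(T(-65, -11) + M(-23)) = sqrt(16 + (-3 + 3*(-23))) = sqrt(16 + (-3 - 69)) = sqrt(16 - 72) = sqrt(-56) = 2*I*sqrt(14)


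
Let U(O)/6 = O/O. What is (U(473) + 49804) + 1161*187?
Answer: 266917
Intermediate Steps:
U(O) = 6 (U(O) = 6*(O/O) = 6*1 = 6)
(U(473) + 49804) + 1161*187 = (6 + 49804) + 1161*187 = 49810 + 217107 = 266917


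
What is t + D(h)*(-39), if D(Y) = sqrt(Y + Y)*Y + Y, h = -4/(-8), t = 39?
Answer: 0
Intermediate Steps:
h = 1/2 (h = -4*(-1/8) = 1/2 ≈ 0.50000)
D(Y) = Y + sqrt(2)*Y**(3/2) (D(Y) = sqrt(2*Y)*Y + Y = (sqrt(2)*sqrt(Y))*Y + Y = sqrt(2)*Y**(3/2) + Y = Y + sqrt(2)*Y**(3/2))
t + D(h)*(-39) = 39 + (1/2 + sqrt(2)*(1/2)**(3/2))*(-39) = 39 + (1/2 + sqrt(2)*(sqrt(2)/4))*(-39) = 39 + (1/2 + 1/2)*(-39) = 39 + 1*(-39) = 39 - 39 = 0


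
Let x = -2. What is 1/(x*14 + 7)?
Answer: -1/21 ≈ -0.047619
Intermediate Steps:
1/(x*14 + 7) = 1/(-2*14 + 7) = 1/(-28 + 7) = 1/(-21) = -1/21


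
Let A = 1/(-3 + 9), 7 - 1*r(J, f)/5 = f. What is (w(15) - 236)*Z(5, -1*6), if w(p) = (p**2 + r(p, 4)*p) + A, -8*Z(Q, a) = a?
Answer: 1285/8 ≈ 160.63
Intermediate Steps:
r(J, f) = 35 - 5*f
Z(Q, a) = -a/8
A = 1/6 ≈ 0.16667
w(p) = 1/6 + p**2 + 15*p (w(p) = (p**2 + (35 - 5*4)*p) + 1/6 = (p**2 + (35 - 20)*p) + 1/6 = (p**2 + 15*p) + 1/6 = 1/6 + p**2 + 15*p)
(w(15) - 236)*Z(5, -1*6) = ((1/6 + 15**2 + 15*15) - 236)*(-(-1)*6/8) = ((1/6 + 225 + 225) - 236)*(-1/8*(-6)) = (2701/6 - 236)*(3/4) = (1285/6)*(3/4) = 1285/8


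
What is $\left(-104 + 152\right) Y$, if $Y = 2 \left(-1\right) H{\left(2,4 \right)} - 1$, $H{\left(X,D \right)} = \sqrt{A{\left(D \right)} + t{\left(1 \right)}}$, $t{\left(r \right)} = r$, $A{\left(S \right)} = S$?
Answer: $-48 - 96 \sqrt{5} \approx -262.66$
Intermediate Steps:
$H{\left(X,D \right)} = \sqrt{1 + D}$ ($H{\left(X,D \right)} = \sqrt{D + 1} = \sqrt{1 + D}$)
$Y = -1 - 2 \sqrt{5}$ ($Y = 2 \left(-1\right) \sqrt{1 + 4} - 1 = - 2 \sqrt{5} - 1 = -1 - 2 \sqrt{5} \approx -5.4721$)
$\left(-104 + 152\right) Y = \left(-104 + 152\right) \left(-1 - 2 \sqrt{5}\right) = 48 \left(-1 - 2 \sqrt{5}\right) = -48 - 96 \sqrt{5}$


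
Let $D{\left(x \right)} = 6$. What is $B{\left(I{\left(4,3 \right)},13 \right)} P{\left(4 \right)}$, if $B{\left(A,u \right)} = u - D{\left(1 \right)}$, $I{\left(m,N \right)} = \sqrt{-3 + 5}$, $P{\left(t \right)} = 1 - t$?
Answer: $-21$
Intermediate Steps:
$I{\left(m,N \right)} = \sqrt{2}$
$B{\left(A,u \right)} = -6 + u$ ($B{\left(A,u \right)} = u - 6 = -6 + u$)
$B{\left(I{\left(4,3 \right)},13 \right)} P{\left(4 \right)} = \left(-6 + 13\right) \left(1 - 4\right) = 7 \left(1 - 4\right) = 7 \left(-3\right) = -21$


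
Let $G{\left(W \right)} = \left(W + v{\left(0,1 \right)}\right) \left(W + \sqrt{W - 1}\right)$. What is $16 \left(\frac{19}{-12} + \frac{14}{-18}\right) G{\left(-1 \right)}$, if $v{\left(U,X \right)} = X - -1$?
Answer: $\frac{340}{9} - \frac{340 i \sqrt{2}}{9} \approx 37.778 - 53.426 i$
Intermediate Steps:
$v{\left(U,X \right)} = 1 + X$ ($v{\left(U,X \right)} = X + 1 = 1 + X$)
$G{\left(W \right)} = \left(2 + W\right) \left(W + \sqrt{-1 + W}\right)$ ($G{\left(W \right)} = \left(W + \left(1 + 1\right)\right) \left(W + \sqrt{W - 1}\right) = \left(W + 2\right) \left(W + \sqrt{-1 + W}\right) = \left(2 + W\right) \left(W + \sqrt{-1 + W}\right)$)
$16 \left(\frac{19}{-12} + \frac{14}{-18}\right) G{\left(-1 \right)} = 16 \left(\frac{19}{-12} + \frac{14}{-18}\right) \left(\left(-1\right)^{2} + 2 \left(-1\right) + 2 \sqrt{-1 - 1} - \sqrt{-1 - 1}\right) = 16 \left(19 \left(- \frac{1}{12}\right) + 14 \left(- \frac{1}{18}\right)\right) \left(1 - 2 + 2 \sqrt{-2} - \sqrt{-2}\right) = 16 \left(- \frac{19}{12} - \frac{7}{9}\right) \left(1 - 2 + 2 i \sqrt{2} - i \sqrt{2}\right) = 16 \left(- \frac{85}{36}\right) \left(1 - 2 + 2 i \sqrt{2} - i \sqrt{2}\right) = - \frac{340 \left(-1 + i \sqrt{2}\right)}{9} = \frac{340}{9} - \frac{340 i \sqrt{2}}{9}$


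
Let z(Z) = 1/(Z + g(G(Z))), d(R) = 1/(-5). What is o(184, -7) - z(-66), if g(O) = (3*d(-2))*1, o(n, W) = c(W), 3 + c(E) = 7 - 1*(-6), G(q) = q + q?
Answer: 3335/333 ≈ 10.015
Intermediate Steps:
d(R) = -⅕
G(q) = 2*q
c(E) = 10 (c(E) = -3 + (7 - 1*(-6)) = -3 + (7 + 6) = -3 + 13 = 10)
o(n, W) = 10
g(O) = -⅗ (g(O) = (3*(-⅕))*1 = -⅗*1 = -⅗)
z(Z) = 1/(-⅗ + Z) (z(Z) = 1/(Z - ⅗) = 1/(-⅗ + Z))
o(184, -7) - z(-66) = 10 - 5/(-3 + 5*(-66)) = 10 - 5/(-3 - 330) = 10 - 5/(-333) = 10 - 5*(-1)/333 = 10 - 1*(-5/333) = 10 + 5/333 = 3335/333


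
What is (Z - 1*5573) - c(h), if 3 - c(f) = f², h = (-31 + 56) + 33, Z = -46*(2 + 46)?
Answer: -4420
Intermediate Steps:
Z = -2208 (Z = -46*48 = -2208)
h = 58 (h = 25 + 33 = 58)
c(f) = 3 - f²
(Z - 1*5573) - c(h) = (-2208 - 1*5573) - (3 - 1*58²) = (-2208 - 5573) - (3 - 1*3364) = -7781 - (3 - 3364) = -7781 - 1*(-3361) = -7781 + 3361 = -4420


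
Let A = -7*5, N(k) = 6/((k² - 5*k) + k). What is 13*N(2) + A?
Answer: -109/2 ≈ -54.500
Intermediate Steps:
N(k) = 6/(k² - 4*k)
A = -35
13*N(2) + A = 13*(6/(2*(-4 + 2))) - 35 = 13*(6*(½)/(-2)) - 35 = 13*(6*(½)*(-½)) - 35 = 13*(-3/2) - 35 = -39/2 - 35 = -109/2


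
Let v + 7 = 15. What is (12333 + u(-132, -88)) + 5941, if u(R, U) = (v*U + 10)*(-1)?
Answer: 18968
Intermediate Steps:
v = 8 (v = -7 + 15 = 8)
u(R, U) = -10 - 8*U (u(R, U) = (8*U + 10)*(-1) = (10 + 8*U)*(-1) = -10 - 8*U)
(12333 + u(-132, -88)) + 5941 = (12333 + (-10 - 8*(-88))) + 5941 = (12333 + (-10 + 704)) + 5941 = (12333 + 694) + 5941 = 13027 + 5941 = 18968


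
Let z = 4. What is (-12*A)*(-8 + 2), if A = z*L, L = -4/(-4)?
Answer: 288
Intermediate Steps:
L = 1 (L = -4*(-¼) = 1)
A = 4 (A = 4*1 = 4)
(-12*A)*(-8 + 2) = (-12*4)*(-8 + 2) = -48*(-6) = 288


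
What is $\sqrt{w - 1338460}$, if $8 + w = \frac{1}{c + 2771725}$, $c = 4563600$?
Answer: $\frac{i \sqrt{2880757524539013887}}{1467065} \approx 1156.9 i$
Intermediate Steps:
$w = - \frac{58682599}{7335325}$ ($w = -8 + \frac{1}{4563600 + 2771725} = -8 + \frac{1}{7335325} = - \frac{58682599}{7335325} \approx -8.0$)
$\sqrt{w - 1338460} = \sqrt{- \frac{58682599}{7335325} - 1338460} = \sqrt{- \frac{9818097782099}{7335325}} = \frac{i \sqrt{2880757524539013887}}{1467065}$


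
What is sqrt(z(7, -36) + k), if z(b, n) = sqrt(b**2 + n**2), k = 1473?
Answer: sqrt(1473 + sqrt(1345)) ≈ 38.855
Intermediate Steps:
sqrt(z(7, -36) + k) = sqrt(sqrt(7**2 + (-36)**2) + 1473) = sqrt(sqrt(49 + 1296) + 1473) = sqrt(sqrt(1345) + 1473) = sqrt(1473 + sqrt(1345))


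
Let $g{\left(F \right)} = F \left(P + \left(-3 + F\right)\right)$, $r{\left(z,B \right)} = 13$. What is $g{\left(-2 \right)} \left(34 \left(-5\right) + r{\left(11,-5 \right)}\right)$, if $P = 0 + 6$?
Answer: $314$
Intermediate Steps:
$P = 6$
$g{\left(F \right)} = F \left(3 + F\right)$ ($g{\left(F \right)} = F \left(6 + \left(-3 + F\right)\right) = F \left(3 + F\right)$)
$g{\left(-2 \right)} \left(34 \left(-5\right) + r{\left(11,-5 \right)}\right) = - 2 \left(3 - 2\right) \left(34 \left(-5\right) + 13\right) = \left(-2\right) 1 \left(-170 + 13\right) = \left(-2\right) \left(-157\right) = 314$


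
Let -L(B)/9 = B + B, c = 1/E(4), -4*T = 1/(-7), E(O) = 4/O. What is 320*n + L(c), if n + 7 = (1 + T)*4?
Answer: -6526/7 ≈ -932.29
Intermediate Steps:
T = 1/28 (T = -1/4/(-7) = -1/4*(-1/7) = 1/28 ≈ 0.035714)
n = -20/7 (n = -7 + (1 + 1/28)*4 = -7 + (29/28)*4 = -7 + 29/7 = -20/7 ≈ -2.8571)
c = 1 (c = 1/(4/4) = 1/(4*(1/4)) = 1/1 = 1)
L(B) = -18*B (L(B) = -9*(B + B) = -18*B)
320*n + L(c) = 320*(-20/7) - 18*1 = -6400/7 - 18 = -6526/7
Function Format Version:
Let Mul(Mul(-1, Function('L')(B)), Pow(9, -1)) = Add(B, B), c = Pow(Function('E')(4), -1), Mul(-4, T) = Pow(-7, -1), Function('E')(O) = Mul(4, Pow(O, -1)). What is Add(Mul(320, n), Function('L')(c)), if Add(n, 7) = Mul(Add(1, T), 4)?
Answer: Rational(-6526, 7) ≈ -932.29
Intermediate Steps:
T = Rational(1, 28) (T = Mul(Rational(-1, 4), Pow(-7, -1)) = Mul(Rational(-1, 4), Rational(-1, 7)) = Rational(1, 28) ≈ 0.035714)
n = Rational(-20, 7) (n = Add(-7, Mul(Add(1, Rational(1, 28)), 4)) = Add(-7, Mul(Rational(29, 28), 4)) = Add(-7, Rational(29, 7)) = Rational(-20, 7) ≈ -2.8571)
c = 1 (c = Pow(Mul(4, Pow(4, -1)), -1) = Pow(Mul(4, Rational(1, 4)), -1) = Pow(1, -1) = 1)
Function('L')(B) = Mul(-18, B) (Function('L')(B) = Mul(-9, Add(B, B)) = Mul(-9, Mul(2, B)) = Mul(-18, B))
Add(Mul(320, n), Function('L')(c)) = Add(Mul(320, Rational(-20, 7)), Mul(-18, 1)) = Add(Rational(-6400, 7), -18) = Rational(-6526, 7)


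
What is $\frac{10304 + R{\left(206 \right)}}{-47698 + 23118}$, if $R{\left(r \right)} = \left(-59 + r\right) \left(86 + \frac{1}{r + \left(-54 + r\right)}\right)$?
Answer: $- \frac{1642963}{1759928} \approx -0.93354$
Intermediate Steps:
$R{\left(r \right)} = \left(-59 + r\right) \left(86 + \frac{1}{-54 + 2 r}\right)$
$\frac{10304 + R{\left(206 \right)}}{-47698 + 23118} = \frac{10304 + \frac{273937 - 3046946 + 172 \cdot 206^{2}}{2 \left(-27 + 206\right)}}{-47698 + 23118} = \frac{10304 + \frac{273937 - 3046946 + 172 \cdot 42436}{2 \cdot 179}}{-24580} = \left(10304 + \frac{1}{2} \cdot \frac{1}{179} \left(273937 - 3046946 + 7298992\right)\right) \left(- \frac{1}{24580}\right) = \left(10304 + \frac{1}{2} \cdot \frac{1}{179} \cdot 4525983\right) \left(- \frac{1}{24580}\right) = \left(10304 + \frac{4525983}{358}\right) \left(- \frac{1}{24580}\right) = \frac{8214815}{358} \left(- \frac{1}{24580}\right) = - \frac{1642963}{1759928}$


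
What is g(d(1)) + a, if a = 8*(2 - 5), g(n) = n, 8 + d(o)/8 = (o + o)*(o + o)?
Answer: -56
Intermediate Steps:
d(o) = -64 + 32*o² (d(o) = -64 + 8*((o + o)*(o + o)) = -64 + 8*((2*o)*(2*o)) = -64 + 8*(4*o²) = -64 + 32*o²)
a = -24 (a = 8*(-3) = -24)
g(d(1)) + a = (-64 + 32*1²) - 24 = (-64 + 32*1) - 24 = (-64 + 32) - 24 = -32 - 24 = -56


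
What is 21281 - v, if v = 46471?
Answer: -25190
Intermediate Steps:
21281 - v = 21281 - 1*46471 = 21281 - 46471 = -25190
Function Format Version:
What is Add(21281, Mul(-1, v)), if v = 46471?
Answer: -25190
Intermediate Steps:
Add(21281, Mul(-1, v)) = Add(21281, Mul(-1, 46471)) = Add(21281, -46471) = -25190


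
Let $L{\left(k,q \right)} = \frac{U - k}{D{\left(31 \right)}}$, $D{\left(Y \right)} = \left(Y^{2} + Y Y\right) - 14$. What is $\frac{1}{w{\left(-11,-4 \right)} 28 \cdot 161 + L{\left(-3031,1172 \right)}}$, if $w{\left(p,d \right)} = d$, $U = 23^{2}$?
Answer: $- \frac{477}{8600374} \approx -5.5463 \cdot 10^{-5}$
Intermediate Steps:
$U = 529$
$D{\left(Y \right)} = -14 + 2 Y^{2}$ ($D{\left(Y \right)} = \left(Y^{2} + Y^{2}\right) - 14 = 2 Y^{2} - 14 = -14 + 2 Y^{2}$)
$L{\left(k,q \right)} = \frac{529}{1908} - \frac{k}{1908}$ ($L{\left(k,q \right)} = \frac{529 - k}{-14 + 2 \cdot 31^{2}} = \frac{529 - k}{-14 + 2 \cdot 961} = \frac{529 - k}{-14 + 1922} = \frac{529 - k}{1908} = \left(529 - k\right) \frac{1}{1908} = \frac{529}{1908} - \frac{k}{1908}$)
$\frac{1}{w{\left(-11,-4 \right)} 28 \cdot 161 + L{\left(-3031,1172 \right)}} = \frac{1}{\left(-4\right) 28 \cdot 161 + \left(\frac{529}{1908} - - \frac{3031}{1908}\right)} = \frac{1}{\left(-112\right) 161 + \left(\frac{529}{1908} + \frac{3031}{1908}\right)} = \frac{1}{-18032 + \frac{890}{477}} = \frac{1}{- \frac{8600374}{477}} = - \frac{477}{8600374}$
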